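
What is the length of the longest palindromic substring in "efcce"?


Input: "efcce"
Checking substrings for palindromes:
  [2:4] "cc" (len 2) => palindrome
Longest palindromic substring: "cc" with length 2

2


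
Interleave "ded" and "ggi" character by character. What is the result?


Interleaving "ded" and "ggi":
  Position 0: 'd' from first, 'g' from second => "dg"
  Position 1: 'e' from first, 'g' from second => "eg"
  Position 2: 'd' from first, 'i' from second => "di"
Result: dgegdi

dgegdi


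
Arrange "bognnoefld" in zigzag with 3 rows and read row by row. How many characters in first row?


Zigzag "bognnoefld" into 3 rows:
Placing characters:
  'b' => row 0
  'o' => row 1
  'g' => row 2
  'n' => row 1
  'n' => row 0
  'o' => row 1
  'e' => row 2
  'f' => row 1
  'l' => row 0
  'd' => row 1
Rows:
  Row 0: "bnl"
  Row 1: "onofd"
  Row 2: "ge"
First row length: 3

3


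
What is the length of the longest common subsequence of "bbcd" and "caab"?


LCS of "bbcd" and "caab"
DP table:
           c    a    a    b
      0    0    0    0    0
  b   0    0    0    0    1
  b   0    0    0    0    1
  c   0    1    1    1    1
  d   0    1    1    1    1
LCS length = dp[4][4] = 1

1


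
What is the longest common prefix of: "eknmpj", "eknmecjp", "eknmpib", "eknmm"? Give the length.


Words: eknmpj, eknmecjp, eknmpib, eknmm
  Position 0: all 'e' => match
  Position 1: all 'k' => match
  Position 2: all 'n' => match
  Position 3: all 'm' => match
  Position 4: ('p', 'e', 'p', 'm') => mismatch, stop
LCP = "eknm" (length 4)

4


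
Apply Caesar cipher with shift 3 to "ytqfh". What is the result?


Caesar cipher: shift "ytqfh" by 3
  'y' (pos 24) + 3 = pos 1 = 'b'
  't' (pos 19) + 3 = pos 22 = 'w'
  'q' (pos 16) + 3 = pos 19 = 't'
  'f' (pos 5) + 3 = pos 8 = 'i'
  'h' (pos 7) + 3 = pos 10 = 'k'
Result: bwtik

bwtik


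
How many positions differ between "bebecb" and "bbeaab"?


Comparing "bebecb" and "bbeaab" position by position:
  Position 0: 'b' vs 'b' => same
  Position 1: 'e' vs 'b' => DIFFER
  Position 2: 'b' vs 'e' => DIFFER
  Position 3: 'e' vs 'a' => DIFFER
  Position 4: 'c' vs 'a' => DIFFER
  Position 5: 'b' vs 'b' => same
Positions that differ: 4

4


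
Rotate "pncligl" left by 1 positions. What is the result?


Input: "pncligl", rotate left by 1
First 1 characters: "p"
Remaining characters: "ncligl"
Concatenate remaining + first: "ncligl" + "p" = "ncliglp"

ncliglp


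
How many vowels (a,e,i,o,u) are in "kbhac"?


Input: kbhac
Checking each character:
  'k' at position 0: consonant
  'b' at position 1: consonant
  'h' at position 2: consonant
  'a' at position 3: vowel (running total: 1)
  'c' at position 4: consonant
Total vowels: 1

1


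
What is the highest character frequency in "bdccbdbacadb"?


Input: bdccbdbacadb
Character counts:
  'a': 2
  'b': 4
  'c': 3
  'd': 3
Maximum frequency: 4

4


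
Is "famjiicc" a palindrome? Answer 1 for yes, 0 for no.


Input: famjiicc
Reversed: cciijmaf
  Compare pos 0 ('f') with pos 7 ('c'): MISMATCH
  Compare pos 1 ('a') with pos 6 ('c'): MISMATCH
  Compare pos 2 ('m') with pos 5 ('i'): MISMATCH
  Compare pos 3 ('j') with pos 4 ('i'): MISMATCH
Result: not a palindrome

0


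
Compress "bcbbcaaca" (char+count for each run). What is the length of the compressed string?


Input: bcbbcaaca
Runs:
  'b' x 1 => "b1"
  'c' x 1 => "c1"
  'b' x 2 => "b2"
  'c' x 1 => "c1"
  'a' x 2 => "a2"
  'c' x 1 => "c1"
  'a' x 1 => "a1"
Compressed: "b1c1b2c1a2c1a1"
Compressed length: 14

14


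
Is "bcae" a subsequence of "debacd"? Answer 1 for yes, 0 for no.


Check if "bcae" is a subsequence of "debacd"
Greedy scan:
  Position 0 ('d'): no match needed
  Position 1 ('e'): no match needed
  Position 2 ('b'): matches sub[0] = 'b'
  Position 3 ('a'): no match needed
  Position 4 ('c'): matches sub[1] = 'c'
  Position 5 ('d'): no match needed
Only matched 2/4 characters => not a subsequence

0


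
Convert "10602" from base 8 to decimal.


Input: "10602" in base 8
Positional expansion:
  Digit '1' (value 1) x 8^4 = 4096
  Digit '0' (value 0) x 8^3 = 0
  Digit '6' (value 6) x 8^2 = 384
  Digit '0' (value 0) x 8^1 = 0
  Digit '2' (value 2) x 8^0 = 2
Sum = 4482

4482


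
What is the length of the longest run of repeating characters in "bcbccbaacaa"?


Input: "bcbccbaacaa"
Scanning for longest run:
  Position 1 ('c'): new char, reset run to 1
  Position 2 ('b'): new char, reset run to 1
  Position 3 ('c'): new char, reset run to 1
  Position 4 ('c'): continues run of 'c', length=2
  Position 5 ('b'): new char, reset run to 1
  Position 6 ('a'): new char, reset run to 1
  Position 7 ('a'): continues run of 'a', length=2
  Position 8 ('c'): new char, reset run to 1
  Position 9 ('a'): new char, reset run to 1
  Position 10 ('a'): continues run of 'a', length=2
Longest run: 'c' with length 2

2


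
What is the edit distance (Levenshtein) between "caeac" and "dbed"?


Computing edit distance: "caeac" -> "dbed"
DP table:
           d    b    e    d
      0    1    2    3    4
  c   1    1    2    3    4
  a   2    2    2    3    4
  e   3    3    3    2    3
  a   4    4    4    3    3
  c   5    5    5    4    4
Edit distance = dp[5][4] = 4

4


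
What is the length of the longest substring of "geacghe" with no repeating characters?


Input: "geacghe"
Sliding window (track last position of each char):
  Position 0 ('g'): window [0,0] length 1 -- new best
  Position 1 ('e'): window [0,1] length 2 -- new best
  Position 2 ('a'): window [0,2] length 3 -- new best
  Position 3 ('c'): window [0,3] length 4 -- new best
  Position 4 ('g'): repeat (last at 0), move window start to 1
  Position 4 ('g'): window [1,4] length 4
  Position 5 ('h'): window [1,5] length 5 -- new best
  Position 6 ('e'): repeat (last at 1), move window start to 2
  Position 6 ('e'): window [2,6] length 5
Longest substring with no repeats: "eacgh" with length 5

5


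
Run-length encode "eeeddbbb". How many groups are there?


Input: eeeddbbb
Scanning for consecutive runs:
  Group 1: 'e' x 3 (positions 0-2)
  Group 2: 'd' x 2 (positions 3-4)
  Group 3: 'b' x 3 (positions 5-7)
Total groups: 3

3


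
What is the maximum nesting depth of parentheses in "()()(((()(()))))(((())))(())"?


Input: "()()(((()(()))))(((())))(())"
Tracking depth:
  Position 0 '(': depth becomes 1
  Position 1 ')': depth becomes 0
  Position 2 '(': depth becomes 1
  Position 3 ')': depth becomes 0
  Position 4 '(': depth becomes 1
  Position 5 '(': depth becomes 2
  Position 6 '(': depth becomes 3
  Position 7 '(': depth becomes 4
  Position 8 ')': depth becomes 3
  Position 9 '(': depth becomes 4
  Position 10 '(': depth becomes 5
  Position 11 ')': depth becomes 4
  Position 12 ')': depth becomes 3
  Position 13 ')': depth becomes 2
  Position 14 ')': depth becomes 1
  Position 15 ')': depth becomes 0
  Position 16 '(': depth becomes 1
  Position 17 '(': depth becomes 2
  Position 18 '(': depth becomes 3
  Position 19 '(': depth becomes 4
  Position 20 ')': depth becomes 3
  Position 21 ')': depth becomes 2
  Position 22 ')': depth becomes 1
  Position 23 ')': depth becomes 0
  Position 24 '(': depth becomes 1
  Position 25 '(': depth becomes 2
  Position 26 ')': depth becomes 1
  Position 27 ')': depth becomes 0
Maximum depth reached: 5

5


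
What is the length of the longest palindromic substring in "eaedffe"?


Input: "eaedffe"
Checking substrings for palindromes:
  [0:3] "eae" (len 3) => palindrome
  [4:6] "ff" (len 2) => palindrome
Longest palindromic substring: "eae" with length 3

3


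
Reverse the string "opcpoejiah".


Input: opcpoejiah
Reading characters right to left:
  Position 9: 'h'
  Position 8: 'a'
  Position 7: 'i'
  Position 6: 'j'
  Position 5: 'e'
  Position 4: 'o'
  Position 3: 'p'
  Position 2: 'c'
  Position 1: 'p'
  Position 0: 'o'
Reversed: haijeopcpo

haijeopcpo


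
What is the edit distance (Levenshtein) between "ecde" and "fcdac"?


Computing edit distance: "ecde" -> "fcdac"
DP table:
           f    c    d    a    c
      0    1    2    3    4    5
  e   1    1    2    3    4    5
  c   2    2    1    2    3    4
  d   3    3    2    1    2    3
  e   4    4    3    2    2    3
Edit distance = dp[4][5] = 3

3


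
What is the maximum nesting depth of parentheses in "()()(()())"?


Input: "()()(()())"
Tracking depth:
  Position 0 '(': depth becomes 1
  Position 1 ')': depth becomes 0
  Position 2 '(': depth becomes 1
  Position 3 ')': depth becomes 0
  Position 4 '(': depth becomes 1
  Position 5 '(': depth becomes 2
  Position 6 ')': depth becomes 1
  Position 7 '(': depth becomes 2
  Position 8 ')': depth becomes 1
  Position 9 ')': depth becomes 0
Maximum depth reached: 2

2


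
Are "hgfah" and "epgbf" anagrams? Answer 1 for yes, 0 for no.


Strings: "hgfah", "epgbf"
Sorted first:  afghh
Sorted second: befgp
Differ at position 0: 'a' vs 'b' => not anagrams

0


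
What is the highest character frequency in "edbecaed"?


Input: edbecaed
Character counts:
  'a': 1
  'b': 1
  'c': 1
  'd': 2
  'e': 3
Maximum frequency: 3

3


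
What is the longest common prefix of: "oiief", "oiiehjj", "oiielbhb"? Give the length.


Words: oiief, oiiehjj, oiielbhb
  Position 0: all 'o' => match
  Position 1: all 'i' => match
  Position 2: all 'i' => match
  Position 3: all 'e' => match
  Position 4: ('f', 'h', 'l') => mismatch, stop
LCP = "oiie" (length 4)

4


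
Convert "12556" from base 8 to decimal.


Input: "12556" in base 8
Positional expansion:
  Digit '1' (value 1) x 8^4 = 4096
  Digit '2' (value 2) x 8^3 = 1024
  Digit '5' (value 5) x 8^2 = 320
  Digit '5' (value 5) x 8^1 = 40
  Digit '6' (value 6) x 8^0 = 6
Sum = 5486

5486


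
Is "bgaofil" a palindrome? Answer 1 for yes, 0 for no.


Input: bgaofil
Reversed: lifoagb
  Compare pos 0 ('b') with pos 6 ('l'): MISMATCH
  Compare pos 1 ('g') with pos 5 ('i'): MISMATCH
  Compare pos 2 ('a') with pos 4 ('f'): MISMATCH
Result: not a palindrome

0


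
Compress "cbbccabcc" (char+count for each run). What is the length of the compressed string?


Input: cbbccabcc
Runs:
  'c' x 1 => "c1"
  'b' x 2 => "b2"
  'c' x 2 => "c2"
  'a' x 1 => "a1"
  'b' x 1 => "b1"
  'c' x 2 => "c2"
Compressed: "c1b2c2a1b1c2"
Compressed length: 12

12


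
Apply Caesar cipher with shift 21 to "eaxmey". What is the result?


Caesar cipher: shift "eaxmey" by 21
  'e' (pos 4) + 21 = pos 25 = 'z'
  'a' (pos 0) + 21 = pos 21 = 'v'
  'x' (pos 23) + 21 = pos 18 = 's'
  'm' (pos 12) + 21 = pos 7 = 'h'
  'e' (pos 4) + 21 = pos 25 = 'z'
  'y' (pos 24) + 21 = pos 19 = 't'
Result: zvshzt

zvshzt


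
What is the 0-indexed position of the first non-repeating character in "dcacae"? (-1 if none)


Input: dcacae
Character frequencies:
  'a': 2
  'c': 2
  'd': 1
  'e': 1
Scanning left to right for freq == 1:
  Position 0 ('d'): unique! => answer = 0

0


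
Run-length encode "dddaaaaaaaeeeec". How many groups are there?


Input: dddaaaaaaaeeeec
Scanning for consecutive runs:
  Group 1: 'd' x 3 (positions 0-2)
  Group 2: 'a' x 7 (positions 3-9)
  Group 3: 'e' x 4 (positions 10-13)
  Group 4: 'c' x 1 (positions 14-14)
Total groups: 4

4


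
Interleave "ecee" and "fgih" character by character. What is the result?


Interleaving "ecee" and "fgih":
  Position 0: 'e' from first, 'f' from second => "ef"
  Position 1: 'c' from first, 'g' from second => "cg"
  Position 2: 'e' from first, 'i' from second => "ei"
  Position 3: 'e' from first, 'h' from second => "eh"
Result: efcgeieh

efcgeieh


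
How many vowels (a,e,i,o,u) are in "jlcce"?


Input: jlcce
Checking each character:
  'j' at position 0: consonant
  'l' at position 1: consonant
  'c' at position 2: consonant
  'c' at position 3: consonant
  'e' at position 4: vowel (running total: 1)
Total vowels: 1

1


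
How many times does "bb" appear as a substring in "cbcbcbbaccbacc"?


Searching for "bb" in "cbcbcbbaccbacc"
Scanning each position:
  Position 0: "cb" => no
  Position 1: "bc" => no
  Position 2: "cb" => no
  Position 3: "bc" => no
  Position 4: "cb" => no
  Position 5: "bb" => MATCH
  Position 6: "ba" => no
  Position 7: "ac" => no
  Position 8: "cc" => no
  Position 9: "cb" => no
  Position 10: "ba" => no
  Position 11: "ac" => no
  Position 12: "cc" => no
Total occurrences: 1

1


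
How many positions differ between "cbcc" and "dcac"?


Comparing "cbcc" and "dcac" position by position:
  Position 0: 'c' vs 'd' => DIFFER
  Position 1: 'b' vs 'c' => DIFFER
  Position 2: 'c' vs 'a' => DIFFER
  Position 3: 'c' vs 'c' => same
Positions that differ: 3

3


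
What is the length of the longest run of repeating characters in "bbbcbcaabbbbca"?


Input: "bbbcbcaabbbbca"
Scanning for longest run:
  Position 1 ('b'): continues run of 'b', length=2
  Position 2 ('b'): continues run of 'b', length=3
  Position 3 ('c'): new char, reset run to 1
  Position 4 ('b'): new char, reset run to 1
  Position 5 ('c'): new char, reset run to 1
  Position 6 ('a'): new char, reset run to 1
  Position 7 ('a'): continues run of 'a', length=2
  Position 8 ('b'): new char, reset run to 1
  Position 9 ('b'): continues run of 'b', length=2
  Position 10 ('b'): continues run of 'b', length=3
  Position 11 ('b'): continues run of 'b', length=4
  Position 12 ('c'): new char, reset run to 1
  Position 13 ('a'): new char, reset run to 1
Longest run: 'b' with length 4

4


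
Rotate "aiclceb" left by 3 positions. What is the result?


Input: "aiclceb", rotate left by 3
First 3 characters: "aic"
Remaining characters: "lceb"
Concatenate remaining + first: "lceb" + "aic" = "lcebaic"

lcebaic


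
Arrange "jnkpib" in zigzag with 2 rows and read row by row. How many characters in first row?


Zigzag "jnkpib" into 2 rows:
Placing characters:
  'j' => row 0
  'n' => row 1
  'k' => row 0
  'p' => row 1
  'i' => row 0
  'b' => row 1
Rows:
  Row 0: "jki"
  Row 1: "npb"
First row length: 3

3


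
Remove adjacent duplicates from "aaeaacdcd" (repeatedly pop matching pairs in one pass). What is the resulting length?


Input: aaeaacdcd
Stack-based adjacent duplicate removal:
  Read 'a': push. Stack: a
  Read 'a': matches stack top 'a' => pop. Stack: (empty)
  Read 'e': push. Stack: e
  Read 'a': push. Stack: ea
  Read 'a': matches stack top 'a' => pop. Stack: e
  Read 'c': push. Stack: ec
  Read 'd': push. Stack: ecd
  Read 'c': push. Stack: ecdc
  Read 'd': push. Stack: ecdcd
Final stack: "ecdcd" (length 5)

5


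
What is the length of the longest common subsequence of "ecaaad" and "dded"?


LCS of "ecaaad" and "dded"
DP table:
           d    d    e    d
      0    0    0    0    0
  e   0    0    0    1    1
  c   0    0    0    1    1
  a   0    0    0    1    1
  a   0    0    0    1    1
  a   0    0    0    1    1
  d   0    1    1    1    2
LCS length = dp[6][4] = 2

2


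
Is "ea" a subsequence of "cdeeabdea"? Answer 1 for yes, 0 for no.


Check if "ea" is a subsequence of "cdeeabdea"
Greedy scan:
  Position 0 ('c'): no match needed
  Position 1 ('d'): no match needed
  Position 2 ('e'): matches sub[0] = 'e'
  Position 3 ('e'): no match needed
  Position 4 ('a'): matches sub[1] = 'a'
  Position 5 ('b'): no match needed
  Position 6 ('d'): no match needed
  Position 7 ('e'): no match needed
  Position 8 ('a'): no match needed
All 2 characters matched => is a subsequence

1


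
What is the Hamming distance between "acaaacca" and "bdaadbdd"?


Comparing "acaaacca" and "bdaadbdd" position by position:
  Position 0: 'a' vs 'b' => differ
  Position 1: 'c' vs 'd' => differ
  Position 2: 'a' vs 'a' => same
  Position 3: 'a' vs 'a' => same
  Position 4: 'a' vs 'd' => differ
  Position 5: 'c' vs 'b' => differ
  Position 6: 'c' vs 'd' => differ
  Position 7: 'a' vs 'd' => differ
Total differences (Hamming distance): 6

6


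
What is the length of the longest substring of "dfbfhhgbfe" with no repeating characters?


Input: "dfbfhhgbfe"
Sliding window (track last position of each char):
  Position 0 ('d'): window [0,0] length 1 -- new best
  Position 1 ('f'): window [0,1] length 2 -- new best
  Position 2 ('b'): window [0,2] length 3 -- new best
  Position 3 ('f'): repeat (last at 1), move window start to 2
  Position 3 ('f'): window [2,3] length 2
  Position 4 ('h'): window [2,4] length 3
  Position 5 ('h'): repeat (last at 4), move window start to 5
  Position 5 ('h'): window [5,5] length 1
  Position 6 ('g'): window [5,6] length 2
  Position 7 ('b'): window [5,7] length 3
  Position 8 ('f'): window [5,8] length 4 -- new best
  Position 9 ('e'): window [5,9] length 5 -- new best
Longest substring with no repeats: "hgbfe" with length 5

5


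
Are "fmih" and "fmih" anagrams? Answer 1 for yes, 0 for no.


Strings: "fmih", "fmih"
Sorted first:  fhim
Sorted second: fhim
Sorted forms match => anagrams

1


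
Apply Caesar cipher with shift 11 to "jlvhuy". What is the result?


Caesar cipher: shift "jlvhuy" by 11
  'j' (pos 9) + 11 = pos 20 = 'u'
  'l' (pos 11) + 11 = pos 22 = 'w'
  'v' (pos 21) + 11 = pos 6 = 'g'
  'h' (pos 7) + 11 = pos 18 = 's'
  'u' (pos 20) + 11 = pos 5 = 'f'
  'y' (pos 24) + 11 = pos 9 = 'j'
Result: uwgsfj

uwgsfj


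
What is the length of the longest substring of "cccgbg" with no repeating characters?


Input: "cccgbg"
Sliding window (track last position of each char):
  Position 0 ('c'): window [0,0] length 1 -- new best
  Position 1 ('c'): repeat (last at 0), move window start to 1
  Position 1 ('c'): window [1,1] length 1
  Position 2 ('c'): repeat (last at 1), move window start to 2
  Position 2 ('c'): window [2,2] length 1
  Position 3 ('g'): window [2,3] length 2 -- new best
  Position 4 ('b'): window [2,4] length 3 -- new best
  Position 5 ('g'): repeat (last at 3), move window start to 4
  Position 5 ('g'): window [4,5] length 2
Longest substring with no repeats: "cgb" with length 3

3


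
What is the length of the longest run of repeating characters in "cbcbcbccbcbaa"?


Input: "cbcbcbccbcbaa"
Scanning for longest run:
  Position 1 ('b'): new char, reset run to 1
  Position 2 ('c'): new char, reset run to 1
  Position 3 ('b'): new char, reset run to 1
  Position 4 ('c'): new char, reset run to 1
  Position 5 ('b'): new char, reset run to 1
  Position 6 ('c'): new char, reset run to 1
  Position 7 ('c'): continues run of 'c', length=2
  Position 8 ('b'): new char, reset run to 1
  Position 9 ('c'): new char, reset run to 1
  Position 10 ('b'): new char, reset run to 1
  Position 11 ('a'): new char, reset run to 1
  Position 12 ('a'): continues run of 'a', length=2
Longest run: 'c' with length 2

2


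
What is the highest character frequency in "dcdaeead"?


Input: dcdaeead
Character counts:
  'a': 2
  'c': 1
  'd': 3
  'e': 2
Maximum frequency: 3

3


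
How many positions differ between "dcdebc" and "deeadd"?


Comparing "dcdebc" and "deeadd" position by position:
  Position 0: 'd' vs 'd' => same
  Position 1: 'c' vs 'e' => DIFFER
  Position 2: 'd' vs 'e' => DIFFER
  Position 3: 'e' vs 'a' => DIFFER
  Position 4: 'b' vs 'd' => DIFFER
  Position 5: 'c' vs 'd' => DIFFER
Positions that differ: 5

5


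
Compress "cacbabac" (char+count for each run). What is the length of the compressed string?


Input: cacbabac
Runs:
  'c' x 1 => "c1"
  'a' x 1 => "a1"
  'c' x 1 => "c1"
  'b' x 1 => "b1"
  'a' x 1 => "a1"
  'b' x 1 => "b1"
  'a' x 1 => "a1"
  'c' x 1 => "c1"
Compressed: "c1a1c1b1a1b1a1c1"
Compressed length: 16

16


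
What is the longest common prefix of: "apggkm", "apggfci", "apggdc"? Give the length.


Words: apggkm, apggfci, apggdc
  Position 0: all 'a' => match
  Position 1: all 'p' => match
  Position 2: all 'g' => match
  Position 3: all 'g' => match
  Position 4: ('k', 'f', 'd') => mismatch, stop
LCP = "apgg" (length 4)

4


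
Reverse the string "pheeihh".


Input: pheeihh
Reading characters right to left:
  Position 6: 'h'
  Position 5: 'h'
  Position 4: 'i'
  Position 3: 'e'
  Position 2: 'e'
  Position 1: 'h'
  Position 0: 'p'
Reversed: hhieehp

hhieehp


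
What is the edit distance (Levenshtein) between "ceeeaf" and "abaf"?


Computing edit distance: "ceeeaf" -> "abaf"
DP table:
           a    b    a    f
      0    1    2    3    4
  c   1    1    2    3    4
  e   2    2    2    3    4
  e   3    3    3    3    4
  e   4    4    4    4    4
  a   5    4    5    4    5
  f   6    5    5    5    4
Edit distance = dp[6][4] = 4

4


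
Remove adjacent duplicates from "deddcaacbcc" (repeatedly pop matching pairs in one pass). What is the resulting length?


Input: deddcaacbcc
Stack-based adjacent duplicate removal:
  Read 'd': push. Stack: d
  Read 'e': push. Stack: de
  Read 'd': push. Stack: ded
  Read 'd': matches stack top 'd' => pop. Stack: de
  Read 'c': push. Stack: dec
  Read 'a': push. Stack: deca
  Read 'a': matches stack top 'a' => pop. Stack: dec
  Read 'c': matches stack top 'c' => pop. Stack: de
  Read 'b': push. Stack: deb
  Read 'c': push. Stack: debc
  Read 'c': matches stack top 'c' => pop. Stack: deb
Final stack: "deb" (length 3)

3


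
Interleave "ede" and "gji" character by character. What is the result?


Interleaving "ede" and "gji":
  Position 0: 'e' from first, 'g' from second => "eg"
  Position 1: 'd' from first, 'j' from second => "dj"
  Position 2: 'e' from first, 'i' from second => "ei"
Result: egdjei

egdjei


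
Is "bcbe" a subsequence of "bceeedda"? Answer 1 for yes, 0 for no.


Check if "bcbe" is a subsequence of "bceeedda"
Greedy scan:
  Position 0 ('b'): matches sub[0] = 'b'
  Position 1 ('c'): matches sub[1] = 'c'
  Position 2 ('e'): no match needed
  Position 3 ('e'): no match needed
  Position 4 ('e'): no match needed
  Position 5 ('d'): no match needed
  Position 6 ('d'): no match needed
  Position 7 ('a'): no match needed
Only matched 2/4 characters => not a subsequence

0


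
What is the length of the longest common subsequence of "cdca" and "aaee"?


LCS of "cdca" and "aaee"
DP table:
           a    a    e    e
      0    0    0    0    0
  c   0    0    0    0    0
  d   0    0    0    0    0
  c   0    0    0    0    0
  a   0    1    1    1    1
LCS length = dp[4][4] = 1

1


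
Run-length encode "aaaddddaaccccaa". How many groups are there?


Input: aaaddddaaccccaa
Scanning for consecutive runs:
  Group 1: 'a' x 3 (positions 0-2)
  Group 2: 'd' x 4 (positions 3-6)
  Group 3: 'a' x 2 (positions 7-8)
  Group 4: 'c' x 4 (positions 9-12)
  Group 5: 'a' x 2 (positions 13-14)
Total groups: 5

5


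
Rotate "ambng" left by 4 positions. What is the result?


Input: "ambng", rotate left by 4
First 4 characters: "ambn"
Remaining characters: "g"
Concatenate remaining + first: "g" + "ambn" = "gambn"

gambn


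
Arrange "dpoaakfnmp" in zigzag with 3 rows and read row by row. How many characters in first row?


Zigzag "dpoaakfnmp" into 3 rows:
Placing characters:
  'd' => row 0
  'p' => row 1
  'o' => row 2
  'a' => row 1
  'a' => row 0
  'k' => row 1
  'f' => row 2
  'n' => row 1
  'm' => row 0
  'p' => row 1
Rows:
  Row 0: "dam"
  Row 1: "paknp"
  Row 2: "of"
First row length: 3

3


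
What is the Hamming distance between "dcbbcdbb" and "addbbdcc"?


Comparing "dcbbcdbb" and "addbbdcc" position by position:
  Position 0: 'd' vs 'a' => differ
  Position 1: 'c' vs 'd' => differ
  Position 2: 'b' vs 'd' => differ
  Position 3: 'b' vs 'b' => same
  Position 4: 'c' vs 'b' => differ
  Position 5: 'd' vs 'd' => same
  Position 6: 'b' vs 'c' => differ
  Position 7: 'b' vs 'c' => differ
Total differences (Hamming distance): 6

6


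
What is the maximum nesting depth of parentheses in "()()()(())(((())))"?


Input: "()()()(())(((())))"
Tracking depth:
  Position 0 '(': depth becomes 1
  Position 1 ')': depth becomes 0
  Position 2 '(': depth becomes 1
  Position 3 ')': depth becomes 0
  Position 4 '(': depth becomes 1
  Position 5 ')': depth becomes 0
  Position 6 '(': depth becomes 1
  Position 7 '(': depth becomes 2
  Position 8 ')': depth becomes 1
  Position 9 ')': depth becomes 0
  Position 10 '(': depth becomes 1
  Position 11 '(': depth becomes 2
  Position 12 '(': depth becomes 3
  Position 13 '(': depth becomes 4
  Position 14 ')': depth becomes 3
  Position 15 ')': depth becomes 2
  Position 16 ')': depth becomes 1
  Position 17 ')': depth becomes 0
Maximum depth reached: 4

4


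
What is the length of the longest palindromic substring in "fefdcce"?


Input: "fefdcce"
Checking substrings for palindromes:
  [0:3] "fef" (len 3) => palindrome
  [4:6] "cc" (len 2) => palindrome
Longest palindromic substring: "fef" with length 3

3


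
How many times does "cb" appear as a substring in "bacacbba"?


Searching for "cb" in "bacacbba"
Scanning each position:
  Position 0: "ba" => no
  Position 1: "ac" => no
  Position 2: "ca" => no
  Position 3: "ac" => no
  Position 4: "cb" => MATCH
  Position 5: "bb" => no
  Position 6: "ba" => no
Total occurrences: 1

1


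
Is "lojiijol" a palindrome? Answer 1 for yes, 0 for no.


Input: lojiijol
Reversed: lojiijol
  Compare pos 0 ('l') with pos 7 ('l'): match
  Compare pos 1 ('o') with pos 6 ('o'): match
  Compare pos 2 ('j') with pos 5 ('j'): match
  Compare pos 3 ('i') with pos 4 ('i'): match
Result: palindrome

1


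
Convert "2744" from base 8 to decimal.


Input: "2744" in base 8
Positional expansion:
  Digit '2' (value 2) x 8^3 = 1024
  Digit '7' (value 7) x 8^2 = 448
  Digit '4' (value 4) x 8^1 = 32
  Digit '4' (value 4) x 8^0 = 4
Sum = 1508

1508


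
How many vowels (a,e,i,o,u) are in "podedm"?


Input: podedm
Checking each character:
  'p' at position 0: consonant
  'o' at position 1: vowel (running total: 1)
  'd' at position 2: consonant
  'e' at position 3: vowel (running total: 2)
  'd' at position 4: consonant
  'm' at position 5: consonant
Total vowels: 2

2


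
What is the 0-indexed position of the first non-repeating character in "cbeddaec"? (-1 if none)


Input: cbeddaec
Character frequencies:
  'a': 1
  'b': 1
  'c': 2
  'd': 2
  'e': 2
Scanning left to right for freq == 1:
  Position 0 ('c'): freq=2, skip
  Position 1 ('b'): unique! => answer = 1

1


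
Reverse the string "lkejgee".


Input: lkejgee
Reading characters right to left:
  Position 6: 'e'
  Position 5: 'e'
  Position 4: 'g'
  Position 3: 'j'
  Position 2: 'e'
  Position 1: 'k'
  Position 0: 'l'
Reversed: eegjekl

eegjekl


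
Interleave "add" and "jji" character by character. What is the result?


Interleaving "add" and "jji":
  Position 0: 'a' from first, 'j' from second => "aj"
  Position 1: 'd' from first, 'j' from second => "dj"
  Position 2: 'd' from first, 'i' from second => "di"
Result: ajdjdi

ajdjdi


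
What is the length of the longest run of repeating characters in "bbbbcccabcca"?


Input: "bbbbcccabcca"
Scanning for longest run:
  Position 1 ('b'): continues run of 'b', length=2
  Position 2 ('b'): continues run of 'b', length=3
  Position 3 ('b'): continues run of 'b', length=4
  Position 4 ('c'): new char, reset run to 1
  Position 5 ('c'): continues run of 'c', length=2
  Position 6 ('c'): continues run of 'c', length=3
  Position 7 ('a'): new char, reset run to 1
  Position 8 ('b'): new char, reset run to 1
  Position 9 ('c'): new char, reset run to 1
  Position 10 ('c'): continues run of 'c', length=2
  Position 11 ('a'): new char, reset run to 1
Longest run: 'b' with length 4

4


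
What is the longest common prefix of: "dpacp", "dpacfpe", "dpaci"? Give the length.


Words: dpacp, dpacfpe, dpaci
  Position 0: all 'd' => match
  Position 1: all 'p' => match
  Position 2: all 'a' => match
  Position 3: all 'c' => match
  Position 4: ('p', 'f', 'i') => mismatch, stop
LCP = "dpac" (length 4)

4


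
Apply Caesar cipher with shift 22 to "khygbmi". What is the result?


Caesar cipher: shift "khygbmi" by 22
  'k' (pos 10) + 22 = pos 6 = 'g'
  'h' (pos 7) + 22 = pos 3 = 'd'
  'y' (pos 24) + 22 = pos 20 = 'u'
  'g' (pos 6) + 22 = pos 2 = 'c'
  'b' (pos 1) + 22 = pos 23 = 'x'
  'm' (pos 12) + 22 = pos 8 = 'i'
  'i' (pos 8) + 22 = pos 4 = 'e'
Result: gducxie

gducxie


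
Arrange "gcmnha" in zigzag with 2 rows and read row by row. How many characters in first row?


Zigzag "gcmnha" into 2 rows:
Placing characters:
  'g' => row 0
  'c' => row 1
  'm' => row 0
  'n' => row 1
  'h' => row 0
  'a' => row 1
Rows:
  Row 0: "gmh"
  Row 1: "cna"
First row length: 3

3


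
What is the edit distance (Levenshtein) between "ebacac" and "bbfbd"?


Computing edit distance: "ebacac" -> "bbfbd"
DP table:
           b    b    f    b    d
      0    1    2    3    4    5
  e   1    1    2    3    4    5
  b   2    1    1    2    3    4
  a   3    2    2    2    3    4
  c   4    3    3    3    3    4
  a   5    4    4    4    4    4
  c   6    5    5    5    5    5
Edit distance = dp[6][5] = 5

5


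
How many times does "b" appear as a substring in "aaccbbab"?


Searching for "b" in "aaccbbab"
Scanning each position:
  Position 0: "a" => no
  Position 1: "a" => no
  Position 2: "c" => no
  Position 3: "c" => no
  Position 4: "b" => MATCH
  Position 5: "b" => MATCH
  Position 6: "a" => no
  Position 7: "b" => MATCH
Total occurrences: 3

3


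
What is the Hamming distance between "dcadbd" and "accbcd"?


Comparing "dcadbd" and "accbcd" position by position:
  Position 0: 'd' vs 'a' => differ
  Position 1: 'c' vs 'c' => same
  Position 2: 'a' vs 'c' => differ
  Position 3: 'd' vs 'b' => differ
  Position 4: 'b' vs 'c' => differ
  Position 5: 'd' vs 'd' => same
Total differences (Hamming distance): 4

4


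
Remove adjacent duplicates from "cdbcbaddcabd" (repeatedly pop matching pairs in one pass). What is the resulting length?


Input: cdbcbaddcabd
Stack-based adjacent duplicate removal:
  Read 'c': push. Stack: c
  Read 'd': push. Stack: cd
  Read 'b': push. Stack: cdb
  Read 'c': push. Stack: cdbc
  Read 'b': push. Stack: cdbcb
  Read 'a': push. Stack: cdbcba
  Read 'd': push. Stack: cdbcbad
  Read 'd': matches stack top 'd' => pop. Stack: cdbcba
  Read 'c': push. Stack: cdbcbac
  Read 'a': push. Stack: cdbcbaca
  Read 'b': push. Stack: cdbcbacab
  Read 'd': push. Stack: cdbcbacabd
Final stack: "cdbcbacabd" (length 10)

10


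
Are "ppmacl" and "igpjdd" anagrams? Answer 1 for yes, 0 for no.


Strings: "ppmacl", "igpjdd"
Sorted first:  aclmpp
Sorted second: ddgijp
Differ at position 0: 'a' vs 'd' => not anagrams

0


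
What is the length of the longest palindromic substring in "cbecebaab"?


Input: "cbecebaab"
Checking substrings for palindromes:
  [1:6] "beceb" (len 5) => palindrome
  [5:9] "baab" (len 4) => palindrome
  [2:5] "ece" (len 3) => palindrome
  [6:8] "aa" (len 2) => palindrome
Longest palindromic substring: "beceb" with length 5

5


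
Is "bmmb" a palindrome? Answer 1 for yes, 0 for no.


Input: bmmb
Reversed: bmmb
  Compare pos 0 ('b') with pos 3 ('b'): match
  Compare pos 1 ('m') with pos 2 ('m'): match
Result: palindrome

1


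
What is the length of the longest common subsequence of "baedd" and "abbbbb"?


LCS of "baedd" and "abbbbb"
DP table:
           a    b    b    b    b    b
      0    0    0    0    0    0    0
  b   0    0    1    1    1    1    1
  a   0    1    1    1    1    1    1
  e   0    1    1    1    1    1    1
  d   0    1    1    1    1    1    1
  d   0    1    1    1    1    1    1
LCS length = dp[5][6] = 1

1


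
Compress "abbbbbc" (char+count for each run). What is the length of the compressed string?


Input: abbbbbc
Runs:
  'a' x 1 => "a1"
  'b' x 5 => "b5"
  'c' x 1 => "c1"
Compressed: "a1b5c1"
Compressed length: 6

6


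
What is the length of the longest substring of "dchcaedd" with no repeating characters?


Input: "dchcaedd"
Sliding window (track last position of each char):
  Position 0 ('d'): window [0,0] length 1 -- new best
  Position 1 ('c'): window [0,1] length 2 -- new best
  Position 2 ('h'): window [0,2] length 3 -- new best
  Position 3 ('c'): repeat (last at 1), move window start to 2
  Position 3 ('c'): window [2,3] length 2
  Position 4 ('a'): window [2,4] length 3
  Position 5 ('e'): window [2,5] length 4 -- new best
  Position 6 ('d'): window [2,6] length 5 -- new best
  Position 7 ('d'): repeat (last at 6), move window start to 7
  Position 7 ('d'): window [7,7] length 1
Longest substring with no repeats: "hcaed" with length 5

5


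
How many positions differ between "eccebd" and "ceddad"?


Comparing "eccebd" and "ceddad" position by position:
  Position 0: 'e' vs 'c' => DIFFER
  Position 1: 'c' vs 'e' => DIFFER
  Position 2: 'c' vs 'd' => DIFFER
  Position 3: 'e' vs 'd' => DIFFER
  Position 4: 'b' vs 'a' => DIFFER
  Position 5: 'd' vs 'd' => same
Positions that differ: 5

5


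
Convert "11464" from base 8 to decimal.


Input: "11464" in base 8
Positional expansion:
  Digit '1' (value 1) x 8^4 = 4096
  Digit '1' (value 1) x 8^3 = 512
  Digit '4' (value 4) x 8^2 = 256
  Digit '6' (value 6) x 8^1 = 48
  Digit '4' (value 4) x 8^0 = 4
Sum = 4916

4916


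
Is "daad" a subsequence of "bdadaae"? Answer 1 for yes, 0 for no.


Check if "daad" is a subsequence of "bdadaae"
Greedy scan:
  Position 0 ('b'): no match needed
  Position 1 ('d'): matches sub[0] = 'd'
  Position 2 ('a'): matches sub[1] = 'a'
  Position 3 ('d'): no match needed
  Position 4 ('a'): matches sub[2] = 'a'
  Position 5 ('a'): no match needed
  Position 6 ('e'): no match needed
Only matched 3/4 characters => not a subsequence

0


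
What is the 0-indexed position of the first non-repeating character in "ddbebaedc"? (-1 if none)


Input: ddbebaedc
Character frequencies:
  'a': 1
  'b': 2
  'c': 1
  'd': 3
  'e': 2
Scanning left to right for freq == 1:
  Position 0 ('d'): freq=3, skip
  Position 1 ('d'): freq=3, skip
  Position 2 ('b'): freq=2, skip
  Position 3 ('e'): freq=2, skip
  Position 4 ('b'): freq=2, skip
  Position 5 ('a'): unique! => answer = 5

5


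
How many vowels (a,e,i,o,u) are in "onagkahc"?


Input: onagkahc
Checking each character:
  'o' at position 0: vowel (running total: 1)
  'n' at position 1: consonant
  'a' at position 2: vowel (running total: 2)
  'g' at position 3: consonant
  'k' at position 4: consonant
  'a' at position 5: vowel (running total: 3)
  'h' at position 6: consonant
  'c' at position 7: consonant
Total vowels: 3

3


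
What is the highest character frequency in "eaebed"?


Input: eaebed
Character counts:
  'a': 1
  'b': 1
  'd': 1
  'e': 3
Maximum frequency: 3

3


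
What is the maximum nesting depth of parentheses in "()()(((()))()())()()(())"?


Input: "()()(((()))()())()()(())"
Tracking depth:
  Position 0 '(': depth becomes 1
  Position 1 ')': depth becomes 0
  Position 2 '(': depth becomes 1
  Position 3 ')': depth becomes 0
  Position 4 '(': depth becomes 1
  Position 5 '(': depth becomes 2
  Position 6 '(': depth becomes 3
  Position 7 '(': depth becomes 4
  Position 8 ')': depth becomes 3
  Position 9 ')': depth becomes 2
  Position 10 ')': depth becomes 1
  Position 11 '(': depth becomes 2
  Position 12 ')': depth becomes 1
  Position 13 '(': depth becomes 2
  Position 14 ')': depth becomes 1
  Position 15 ')': depth becomes 0
  Position 16 '(': depth becomes 1
  Position 17 ')': depth becomes 0
  Position 18 '(': depth becomes 1
  Position 19 ')': depth becomes 0
  Position 20 '(': depth becomes 1
  Position 21 '(': depth becomes 2
  Position 22 ')': depth becomes 1
  Position 23 ')': depth becomes 0
Maximum depth reached: 4

4


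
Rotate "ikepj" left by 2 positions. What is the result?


Input: "ikepj", rotate left by 2
First 2 characters: "ik"
Remaining characters: "epj"
Concatenate remaining + first: "epj" + "ik" = "epjik"

epjik


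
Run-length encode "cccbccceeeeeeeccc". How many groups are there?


Input: cccbccceeeeeeeccc
Scanning for consecutive runs:
  Group 1: 'c' x 3 (positions 0-2)
  Group 2: 'b' x 1 (positions 3-3)
  Group 3: 'c' x 3 (positions 4-6)
  Group 4: 'e' x 7 (positions 7-13)
  Group 5: 'c' x 3 (positions 14-16)
Total groups: 5

5


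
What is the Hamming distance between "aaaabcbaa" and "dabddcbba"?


Comparing "aaaabcbaa" and "dabddcbba" position by position:
  Position 0: 'a' vs 'd' => differ
  Position 1: 'a' vs 'a' => same
  Position 2: 'a' vs 'b' => differ
  Position 3: 'a' vs 'd' => differ
  Position 4: 'b' vs 'd' => differ
  Position 5: 'c' vs 'c' => same
  Position 6: 'b' vs 'b' => same
  Position 7: 'a' vs 'b' => differ
  Position 8: 'a' vs 'a' => same
Total differences (Hamming distance): 5

5


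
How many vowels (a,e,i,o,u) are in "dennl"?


Input: dennl
Checking each character:
  'd' at position 0: consonant
  'e' at position 1: vowel (running total: 1)
  'n' at position 2: consonant
  'n' at position 3: consonant
  'l' at position 4: consonant
Total vowels: 1

1


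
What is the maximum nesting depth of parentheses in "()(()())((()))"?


Input: "()(()())((()))"
Tracking depth:
  Position 0 '(': depth becomes 1
  Position 1 ')': depth becomes 0
  Position 2 '(': depth becomes 1
  Position 3 '(': depth becomes 2
  Position 4 ')': depth becomes 1
  Position 5 '(': depth becomes 2
  Position 6 ')': depth becomes 1
  Position 7 ')': depth becomes 0
  Position 8 '(': depth becomes 1
  Position 9 '(': depth becomes 2
  Position 10 '(': depth becomes 3
  Position 11 ')': depth becomes 2
  Position 12 ')': depth becomes 1
  Position 13 ')': depth becomes 0
Maximum depth reached: 3

3


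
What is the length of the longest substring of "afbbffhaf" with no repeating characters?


Input: "afbbffhaf"
Sliding window (track last position of each char):
  Position 0 ('a'): window [0,0] length 1 -- new best
  Position 1 ('f'): window [0,1] length 2 -- new best
  Position 2 ('b'): window [0,2] length 3 -- new best
  Position 3 ('b'): repeat (last at 2), move window start to 3
  Position 3 ('b'): window [3,3] length 1
  Position 4 ('f'): window [3,4] length 2
  Position 5 ('f'): repeat (last at 4), move window start to 5
  Position 5 ('f'): window [5,5] length 1
  Position 6 ('h'): window [5,6] length 2
  Position 7 ('a'): window [5,7] length 3
  Position 8 ('f'): repeat (last at 5), move window start to 6
  Position 8 ('f'): window [6,8] length 3
Longest substring with no repeats: "afb" with length 3

3


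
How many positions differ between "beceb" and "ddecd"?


Comparing "beceb" and "ddecd" position by position:
  Position 0: 'b' vs 'd' => DIFFER
  Position 1: 'e' vs 'd' => DIFFER
  Position 2: 'c' vs 'e' => DIFFER
  Position 3: 'e' vs 'c' => DIFFER
  Position 4: 'b' vs 'd' => DIFFER
Positions that differ: 5

5


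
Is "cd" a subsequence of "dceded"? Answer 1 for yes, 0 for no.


Check if "cd" is a subsequence of "dceded"
Greedy scan:
  Position 0 ('d'): no match needed
  Position 1 ('c'): matches sub[0] = 'c'
  Position 2 ('e'): no match needed
  Position 3 ('d'): matches sub[1] = 'd'
  Position 4 ('e'): no match needed
  Position 5 ('d'): no match needed
All 2 characters matched => is a subsequence

1


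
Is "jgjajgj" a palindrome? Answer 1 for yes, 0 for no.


Input: jgjajgj
Reversed: jgjajgj
  Compare pos 0 ('j') with pos 6 ('j'): match
  Compare pos 1 ('g') with pos 5 ('g'): match
  Compare pos 2 ('j') with pos 4 ('j'): match
Result: palindrome

1


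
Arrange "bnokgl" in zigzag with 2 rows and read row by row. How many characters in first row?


Zigzag "bnokgl" into 2 rows:
Placing characters:
  'b' => row 0
  'n' => row 1
  'o' => row 0
  'k' => row 1
  'g' => row 0
  'l' => row 1
Rows:
  Row 0: "bog"
  Row 1: "nkl"
First row length: 3

3


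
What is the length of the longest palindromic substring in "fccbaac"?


Input: "fccbaac"
Checking substrings for palindromes:
  [1:3] "cc" (len 2) => palindrome
  [4:6] "aa" (len 2) => palindrome
Longest palindromic substring: "cc" with length 2

2


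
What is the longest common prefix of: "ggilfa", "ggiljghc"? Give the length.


Words: ggilfa, ggiljghc
  Position 0: all 'g' => match
  Position 1: all 'g' => match
  Position 2: all 'i' => match
  Position 3: all 'l' => match
  Position 4: ('f', 'j') => mismatch, stop
LCP = "ggil" (length 4)

4


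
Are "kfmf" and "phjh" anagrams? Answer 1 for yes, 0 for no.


Strings: "kfmf", "phjh"
Sorted first:  ffkm
Sorted second: hhjp
Differ at position 0: 'f' vs 'h' => not anagrams

0
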